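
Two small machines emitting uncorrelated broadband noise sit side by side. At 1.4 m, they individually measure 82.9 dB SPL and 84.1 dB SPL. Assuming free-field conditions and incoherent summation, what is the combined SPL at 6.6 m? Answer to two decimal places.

Combined at 1.4 m: 10·log₁₀(10^(82.9/10)+10^(84.1/10)) = 86.552 dB SPL.
Then apply −20·log₁₀(6.6/1.4) = -13.468 dB → 73.08 dB SPL.

73.08 dB SPL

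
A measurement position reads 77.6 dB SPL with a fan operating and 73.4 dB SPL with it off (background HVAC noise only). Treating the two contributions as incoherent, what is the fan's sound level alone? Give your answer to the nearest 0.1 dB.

75.5 dB SPL

Remove the background by subtracting linear intensities:
L_src = 10·log₁₀(10^(77.6/10) − 10^(73.4/10)) = 10·log₁₀(35670000) = 75.5 dB SPL.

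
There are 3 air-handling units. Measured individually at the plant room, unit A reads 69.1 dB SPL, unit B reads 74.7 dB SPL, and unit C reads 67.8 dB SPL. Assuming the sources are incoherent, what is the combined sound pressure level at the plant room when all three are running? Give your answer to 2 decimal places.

Add the sources as powers (linear), then convert back to dB:
L_total = 10·log₁₀(10^(69.1/10) + 10^(74.7/10) + 10^(67.8/10)) = 10·log₁₀(43670000) = 76.40 dB SPL.

76.40 dB SPL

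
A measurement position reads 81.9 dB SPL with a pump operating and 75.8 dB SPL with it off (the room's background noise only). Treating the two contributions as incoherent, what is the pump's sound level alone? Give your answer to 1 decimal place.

80.7 dB SPL

Subtract intensities: L_src = 10·log₁₀(10^(L_total/10) − 10^(L_bg/10)).
L_src = 10·log₁₀(10^(81.9/10) − 10^(75.8/10)) = 10·log₁₀(116900000) = 80.7 dB SPL.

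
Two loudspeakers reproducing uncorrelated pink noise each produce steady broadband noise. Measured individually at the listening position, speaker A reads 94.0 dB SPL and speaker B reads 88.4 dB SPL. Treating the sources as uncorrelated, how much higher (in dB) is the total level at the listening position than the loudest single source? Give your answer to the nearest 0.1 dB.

Uncorrelated sources add in intensity (power), not in dB.
L_total = 10·log₁₀(10^(94.0/10) + 10^(88.4/10)) = 95.06 dB SPL.
Excess over the loudest (94.0 dB): 95.06 − 94.0 = 1.1 dB.

1.1 dB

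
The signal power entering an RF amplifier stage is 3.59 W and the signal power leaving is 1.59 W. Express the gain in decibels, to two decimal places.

-3.54 dB

For a power ratio, dB = 10·log₁₀(P₂/P₁).
10·log₁₀(1.59/3.59) = 10·log₁₀(0.4429) = -3.54 dB.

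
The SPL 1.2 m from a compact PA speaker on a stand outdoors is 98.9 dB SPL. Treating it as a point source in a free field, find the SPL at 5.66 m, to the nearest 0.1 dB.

85.4 dB SPL

Inverse-square spreading gives ΔL = −20·log₁₀(d₂/d₁).
ΔL = −20·log₁₀(5.66/1.2) = -13.47 dB, so L₂ = 98.9 + (-13.47) = 85.4 dB SPL.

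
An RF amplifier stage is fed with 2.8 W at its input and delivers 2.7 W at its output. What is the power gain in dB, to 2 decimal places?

-0.16 dB

Power is a power quantity, so gain = 10·log₁₀(P_out/P_in).
10·log₁₀(2.7/2.8) = 10·log₁₀(0.9643) = -0.16 dB.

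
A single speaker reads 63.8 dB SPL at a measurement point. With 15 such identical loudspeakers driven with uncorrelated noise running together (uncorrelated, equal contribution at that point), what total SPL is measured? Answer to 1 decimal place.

75.6 dB SPL

15 equal incoherent sources raise the level by 10·log₁₀(15) = 11.76 dB.
L_total = 63.8 + 11.76 = 75.6 dB SPL.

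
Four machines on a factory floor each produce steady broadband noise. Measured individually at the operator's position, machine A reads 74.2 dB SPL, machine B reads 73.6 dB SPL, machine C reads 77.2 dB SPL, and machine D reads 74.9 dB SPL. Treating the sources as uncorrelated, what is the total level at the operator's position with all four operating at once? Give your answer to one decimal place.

81.2 dB SPL

Uncorrelated sources add in intensity (power), not in dB.
L_total = 10·log₁₀(10^(74.2/10) + 10^(73.6/10) + 10^(77.2/10) + 10^(74.9/10)) = 10·log₁₀(132600000) = 81.2 dB SPL.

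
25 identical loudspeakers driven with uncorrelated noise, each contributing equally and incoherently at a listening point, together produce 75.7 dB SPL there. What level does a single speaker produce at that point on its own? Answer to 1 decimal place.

25 equal incoherent sources add 10·log₁₀(25) = 13.98 dB over one source.
L_one = 75.7 − 13.98 = 61.7 dB SPL.

61.7 dB SPL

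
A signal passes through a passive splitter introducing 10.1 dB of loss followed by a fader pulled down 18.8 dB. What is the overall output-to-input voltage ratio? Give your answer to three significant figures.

Net gain = (−10.1) + (−18.8) = -28.9 dB.
Voltage ratio = 10^(-28.9/20) = 0.0359.

0.0359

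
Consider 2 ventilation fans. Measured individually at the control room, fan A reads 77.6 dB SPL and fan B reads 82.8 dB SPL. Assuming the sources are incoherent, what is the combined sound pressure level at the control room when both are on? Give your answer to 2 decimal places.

Add the sources as powers (linear), then convert back to dB:
L_total = 10·log₁₀(10^(77.6/10) + 10^(82.8/10)) = 10·log₁₀(248100000) = 83.95 dB SPL.

83.95 dB SPL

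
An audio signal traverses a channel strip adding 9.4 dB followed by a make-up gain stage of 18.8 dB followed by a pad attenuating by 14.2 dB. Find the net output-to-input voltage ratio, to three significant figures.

5.01

Net gain = 9.4 + 18.8 + (−14.2) = 14.0 dB.
Voltage ratio = 10^(14.0/20) = 5.01.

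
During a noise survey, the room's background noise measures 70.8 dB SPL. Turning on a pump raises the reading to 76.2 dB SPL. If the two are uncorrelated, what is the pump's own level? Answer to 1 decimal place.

74.7 dB SPL

Subtract intensities: L_src = 10·log₁₀(10^(L_total/10) − 10^(L_bg/10)).
L_src = 10·log₁₀(10^(76.2/10) − 10^(70.8/10)) = 10·log₁₀(29660000) = 74.7 dB SPL.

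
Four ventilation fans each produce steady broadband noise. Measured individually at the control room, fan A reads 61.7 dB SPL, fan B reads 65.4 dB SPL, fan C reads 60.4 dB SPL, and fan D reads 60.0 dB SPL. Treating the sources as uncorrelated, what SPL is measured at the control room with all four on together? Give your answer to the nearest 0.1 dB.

Add the sources as powers (linear), then convert back to dB:
L_total = 10·log₁₀(10^(61.7/10) + 10^(65.4/10) + 10^(60.4/10) + 10^(60.0/10)) = 10·log₁₀(7043000) = 68.5 dB SPL.

68.5 dB SPL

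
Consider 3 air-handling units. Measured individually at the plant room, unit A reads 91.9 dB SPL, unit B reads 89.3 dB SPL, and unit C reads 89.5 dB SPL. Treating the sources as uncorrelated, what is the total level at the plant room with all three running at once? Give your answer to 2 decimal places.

95.17 dB SPL

Add the sources as powers (linear), then convert back to dB:
L_total = 10·log₁₀(10^(91.9/10) + 10^(89.3/10) + 10^(89.5/10)) = 10·log₁₀(3291000000) = 95.17 dB SPL.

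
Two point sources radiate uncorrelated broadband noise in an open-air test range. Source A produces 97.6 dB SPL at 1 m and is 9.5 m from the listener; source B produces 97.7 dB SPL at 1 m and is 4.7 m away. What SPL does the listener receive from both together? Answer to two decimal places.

At the listener: L_A = 97.6 − 20·log₁₀(9.5) = 78.046 dB; L_B = 97.7 − 20·log₁₀(4.7) = 84.258 dB.
Combined: 10·log₁₀(10^(78.046/10)+10^(84.258/10)) = 85.19 dB SPL.

85.19 dB SPL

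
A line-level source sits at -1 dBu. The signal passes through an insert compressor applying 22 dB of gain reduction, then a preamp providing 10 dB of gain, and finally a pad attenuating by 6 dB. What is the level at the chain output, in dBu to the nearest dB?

-19 dBu

Gain stages sum in dB:
-1 − 22 + 10 − 6 = -19 dBu.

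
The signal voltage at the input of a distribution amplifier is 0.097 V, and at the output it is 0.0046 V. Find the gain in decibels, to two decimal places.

-26.48 dB

Voltage ratio → dB uses the 20·log₁₀ form:
20·log₁₀(0.0046/0.097) = 20·log₁₀(0.04742) = -26.48 dB.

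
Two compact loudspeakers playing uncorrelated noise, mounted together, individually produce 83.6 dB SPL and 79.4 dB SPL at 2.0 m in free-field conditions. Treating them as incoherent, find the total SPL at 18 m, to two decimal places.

65.91 dB SPL

Combined at 2.0 m: 10·log₁₀(10^(83.6/10)+10^(79.4/10)) = 84.999 dB SPL.
Then apply −20·log₁₀(18/2.0) = -19.085 dB → 65.91 dB SPL.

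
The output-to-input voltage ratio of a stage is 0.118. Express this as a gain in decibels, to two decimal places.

-18.56 dB

Voltage ratio → dB uses the 20·log₁₀ form:
20·log₁₀(0.118) = -18.56 dB.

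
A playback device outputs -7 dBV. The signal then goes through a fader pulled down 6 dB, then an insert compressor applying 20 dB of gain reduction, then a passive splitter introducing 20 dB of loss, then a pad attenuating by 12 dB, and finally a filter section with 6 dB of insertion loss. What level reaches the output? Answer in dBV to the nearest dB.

Cascaded gains and losses add directly in dB.
-7 − 6 − 20 − 20 − 12 − 6 = -71 dBV.

-71 dBV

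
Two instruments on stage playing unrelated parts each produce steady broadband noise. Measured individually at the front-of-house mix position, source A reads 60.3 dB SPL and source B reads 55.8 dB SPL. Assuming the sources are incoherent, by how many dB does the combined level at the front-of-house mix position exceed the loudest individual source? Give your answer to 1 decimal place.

1.3 dB

Add the sources as powers (linear), then convert back to dB:
L_total = 10·log₁₀(10^(60.3/10) + 10^(55.8/10)) = 61.62 dB SPL.
Excess over the loudest (60.3 dB): 61.62 − 60.3 = 1.3 dB.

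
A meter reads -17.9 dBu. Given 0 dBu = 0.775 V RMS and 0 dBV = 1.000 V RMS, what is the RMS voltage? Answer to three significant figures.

0.0987 V

V = 0.775 V × 10^(-17.9/20).
= 0.775 × 0.1274 = 0.0987 V.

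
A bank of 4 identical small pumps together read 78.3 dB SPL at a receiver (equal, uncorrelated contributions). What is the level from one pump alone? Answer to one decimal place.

4 equal incoherent sources add 10·log₁₀(4) = 6.02 dB over one source.
L_one = 78.3 − 6.02 = 72.3 dB SPL.

72.3 dB SPL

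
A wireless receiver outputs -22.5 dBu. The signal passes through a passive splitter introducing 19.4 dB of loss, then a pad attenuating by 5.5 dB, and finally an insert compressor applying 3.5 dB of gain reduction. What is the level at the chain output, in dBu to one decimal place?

In dB, series stages simply add:
-22.5 − 19.4 − 5.5 − 3.5 = -50.9 dBu.

-50.9 dBu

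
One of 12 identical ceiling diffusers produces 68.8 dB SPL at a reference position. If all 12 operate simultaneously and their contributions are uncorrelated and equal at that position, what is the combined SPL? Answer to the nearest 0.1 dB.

79.6 dB SPL

12 equal incoherent sources raise the level by 10·log₁₀(12) = 10.79 dB.
L_total = 68.8 + 10.79 = 79.6 dB SPL.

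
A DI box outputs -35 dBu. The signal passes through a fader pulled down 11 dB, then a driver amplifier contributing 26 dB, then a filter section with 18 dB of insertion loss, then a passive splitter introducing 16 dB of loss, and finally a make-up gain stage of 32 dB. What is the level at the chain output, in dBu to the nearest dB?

-22 dBu

Gain stages sum in dB:
-35 − 11 + 26 − 18 − 16 + 32 = -22 dBu.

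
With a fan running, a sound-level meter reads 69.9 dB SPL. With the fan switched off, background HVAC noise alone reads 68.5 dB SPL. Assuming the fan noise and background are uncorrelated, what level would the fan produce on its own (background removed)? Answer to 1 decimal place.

64.3 dB SPL

Background correction is a power subtraction:
L_src = 10·log₁₀(10^(69.9/10) − 10^(68.5/10)) = 10·log₁₀(2693000) = 64.3 dB SPL.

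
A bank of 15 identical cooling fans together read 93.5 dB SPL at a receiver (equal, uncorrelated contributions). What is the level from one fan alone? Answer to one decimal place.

15 equal incoherent sources add 10·log₁₀(15) = 11.76 dB over one source.
L_one = 93.5 − 11.76 = 81.7 dB SPL.

81.7 dB SPL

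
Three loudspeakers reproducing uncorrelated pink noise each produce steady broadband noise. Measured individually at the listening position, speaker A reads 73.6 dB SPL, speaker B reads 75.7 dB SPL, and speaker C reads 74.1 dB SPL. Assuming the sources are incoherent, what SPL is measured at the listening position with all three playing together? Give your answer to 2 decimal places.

79.33 dB SPL

Add the sources as powers (linear), then convert back to dB:
L_total = 10·log₁₀(10^(73.6/10) + 10^(75.7/10) + 10^(74.1/10)) = 10·log₁₀(85770000) = 79.33 dB SPL.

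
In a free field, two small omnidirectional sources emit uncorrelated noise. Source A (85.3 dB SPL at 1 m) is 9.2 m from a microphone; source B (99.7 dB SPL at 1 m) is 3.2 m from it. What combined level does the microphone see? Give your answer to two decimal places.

At the listener: L_A = 85.3 − 20·log₁₀(9.2) = 66.024 dB; L_B = 99.7 − 20·log₁₀(3.2) = 89.597 dB.
Combined: 10·log₁₀(10^(66.024/10)+10^(89.597/10)) = 89.62 dB SPL.

89.62 dB SPL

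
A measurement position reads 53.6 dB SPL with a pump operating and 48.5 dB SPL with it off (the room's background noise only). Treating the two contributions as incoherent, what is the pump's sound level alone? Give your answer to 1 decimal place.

52.0 dB SPL

Remove the background by subtracting linear intensities:
L_src = 10·log₁₀(10^(53.6/10) − 10^(48.5/10)) = 10·log₁₀(158300) = 52.0 dB SPL.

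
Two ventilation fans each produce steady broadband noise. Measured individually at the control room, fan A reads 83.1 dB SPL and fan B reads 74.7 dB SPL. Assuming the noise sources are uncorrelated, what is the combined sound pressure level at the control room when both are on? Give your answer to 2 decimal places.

Add the sources as powers (linear), then convert back to dB:
L_total = 10·log₁₀(10^(83.1/10) + 10^(74.7/10)) = 10·log₁₀(233700000) = 83.69 dB SPL.

83.69 dB SPL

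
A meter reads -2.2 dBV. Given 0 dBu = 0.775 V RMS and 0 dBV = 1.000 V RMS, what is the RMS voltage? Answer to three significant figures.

V = 1.000 V × 10^(-2.2/20).
= 1.000 × 0.7762 = 0.776 V.

0.776 V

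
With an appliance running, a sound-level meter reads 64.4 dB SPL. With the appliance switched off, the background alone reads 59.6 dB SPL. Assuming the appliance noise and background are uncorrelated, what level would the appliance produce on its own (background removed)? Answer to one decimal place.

Background correction is a power subtraction:
L_src = 10·log₁₀(10^(64.4/10) − 10^(59.6/10)) = 10·log₁₀(1842000) = 62.7 dB SPL.

62.7 dB SPL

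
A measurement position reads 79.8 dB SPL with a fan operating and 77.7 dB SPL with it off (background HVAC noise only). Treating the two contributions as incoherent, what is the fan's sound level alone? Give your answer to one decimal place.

75.6 dB SPL

Background correction is a power subtraction:
L_src = 10·log₁₀(10^(79.8/10) − 10^(77.7/10)) = 10·log₁₀(36610000) = 75.6 dB SPL.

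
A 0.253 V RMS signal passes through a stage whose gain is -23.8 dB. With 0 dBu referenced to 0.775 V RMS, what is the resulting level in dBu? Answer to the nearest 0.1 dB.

Input level: 20·log₁₀(0.253/0.775) = -9.72 dBu.
Output: -9.72 − 23.8 = -33.5 dBu.

-33.5 dBu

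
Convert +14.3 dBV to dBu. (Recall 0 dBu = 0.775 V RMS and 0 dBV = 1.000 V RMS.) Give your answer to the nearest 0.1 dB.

The offset between the scales is 20·log₁₀(0.775/1.000) = −2.214 dB.
So dBu = +14.3 + 2.214 = +16.5 dBu.

+16.5 dBu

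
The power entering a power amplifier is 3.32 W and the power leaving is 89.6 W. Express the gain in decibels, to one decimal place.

14.3 dB

Power ratio → dB uses the 10·log₁₀ form:
10·log₁₀(89.6/3.32) = 10·log₁₀(26.99) = 14.3 dB.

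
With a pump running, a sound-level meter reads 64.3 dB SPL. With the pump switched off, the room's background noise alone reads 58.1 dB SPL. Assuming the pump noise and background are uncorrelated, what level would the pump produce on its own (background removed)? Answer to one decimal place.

63.1 dB SPL

Subtract intensities: L_src = 10·log₁₀(10^(L_total/10) − 10^(L_bg/10)).
L_src = 10·log₁₀(10^(64.3/10) − 10^(58.1/10)) = 10·log₁₀(2046000) = 63.1 dB SPL.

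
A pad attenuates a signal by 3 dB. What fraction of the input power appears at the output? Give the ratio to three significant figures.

Power ratio = 10^(dB/10).
10^(-3/10) = 10^(-0.3000) = 0.501.

0.501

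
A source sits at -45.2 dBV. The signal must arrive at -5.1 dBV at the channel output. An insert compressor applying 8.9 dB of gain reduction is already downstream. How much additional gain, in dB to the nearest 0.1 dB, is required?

The required make-up gain is the shortfall in the dB sum.
G = -5.1 − (-45.2) + 8.9 = 49.0 dB.

49.0 dB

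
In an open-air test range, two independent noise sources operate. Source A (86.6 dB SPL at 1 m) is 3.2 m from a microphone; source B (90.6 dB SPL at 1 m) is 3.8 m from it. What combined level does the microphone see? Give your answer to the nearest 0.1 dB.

80.9 dB SPL

At the listener: L_A = 86.6 − 20·log₁₀(3.2) = 76.50 dB; L_B = 90.6 − 20·log₁₀(3.8) = 79.00 dB.
Combined: 10·log₁₀(10^(76.50/10)+10^(79.00/10)) = 80.9 dB SPL.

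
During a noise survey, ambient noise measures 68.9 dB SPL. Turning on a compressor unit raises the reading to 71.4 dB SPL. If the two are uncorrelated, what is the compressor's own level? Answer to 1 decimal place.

Subtract intensities: L_src = 10·log₁₀(10^(L_total/10) − 10^(L_bg/10)).
L_src = 10·log₁₀(10^(71.4/10) − 10^(68.9/10)) = 10·log₁₀(6041000) = 67.8 dB SPL.

67.8 dB SPL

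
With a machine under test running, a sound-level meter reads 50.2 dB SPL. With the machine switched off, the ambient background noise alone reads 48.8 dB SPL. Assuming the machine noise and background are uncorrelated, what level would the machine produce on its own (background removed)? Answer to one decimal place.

44.6 dB SPL

Remove the background by subtracting linear intensities:
L_src = 10·log₁₀(10^(50.2/10) − 10^(48.8/10)) = 10·log₁₀(28860) = 44.6 dB SPL.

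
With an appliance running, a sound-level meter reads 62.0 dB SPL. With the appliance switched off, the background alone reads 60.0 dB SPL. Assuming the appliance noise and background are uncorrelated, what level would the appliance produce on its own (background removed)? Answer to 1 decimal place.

Subtract intensities: L_src = 10·log₁₀(10^(L_total/10) − 10^(L_bg/10)).
L_src = 10·log₁₀(10^(62.0/10) − 10^(60.0/10)) = 10·log₁₀(584900) = 57.7 dB SPL.

57.7 dB SPL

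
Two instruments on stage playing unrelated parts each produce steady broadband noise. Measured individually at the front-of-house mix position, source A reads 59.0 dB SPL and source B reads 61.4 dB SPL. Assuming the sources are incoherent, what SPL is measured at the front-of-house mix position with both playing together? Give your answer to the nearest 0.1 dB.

63.4 dB SPL

Incoherent sources sum as intensities:
L_total = 10·log₁₀(10^(59.0/10) + 10^(61.4/10)) = 10·log₁₀(2175000) = 63.4 dB SPL.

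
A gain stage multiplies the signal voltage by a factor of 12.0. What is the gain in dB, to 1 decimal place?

Voltage is an amplitude quantity, so gain = 20·log₁₀(V_out/V_in).
20·log₁₀(12.0) = 21.6 dB.

21.6 dB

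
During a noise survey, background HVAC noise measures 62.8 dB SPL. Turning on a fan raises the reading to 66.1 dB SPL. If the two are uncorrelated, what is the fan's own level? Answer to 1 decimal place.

Subtract intensities: L_src = 10·log₁₀(10^(L_total/10) − 10^(L_bg/10)).
L_src = 10·log₁₀(10^(66.1/10) − 10^(62.8/10)) = 10·log₁₀(2168000) = 63.4 dB SPL.

63.4 dB SPL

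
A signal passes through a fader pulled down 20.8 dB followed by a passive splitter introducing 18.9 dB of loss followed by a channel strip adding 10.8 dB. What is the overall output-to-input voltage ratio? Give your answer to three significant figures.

Net gain = (−20.8) + (−18.9) + 10.8 = -28.9 dB.
Voltage ratio = 10^(-28.9/20) = 0.0359.

0.0359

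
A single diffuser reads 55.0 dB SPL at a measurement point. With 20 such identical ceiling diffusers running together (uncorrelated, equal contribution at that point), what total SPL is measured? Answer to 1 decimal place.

68.0 dB SPL

20 equal incoherent sources raise the level by 10·log₁₀(20) = 13.01 dB.
L_total = 55.0 + 13.01 = 68.0 dB SPL.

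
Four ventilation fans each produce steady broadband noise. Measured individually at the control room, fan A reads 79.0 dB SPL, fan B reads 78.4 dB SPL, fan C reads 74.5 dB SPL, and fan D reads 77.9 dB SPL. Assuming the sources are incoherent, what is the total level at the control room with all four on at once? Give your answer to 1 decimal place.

Add the sources as powers (linear), then convert back to dB:
L_total = 10·log₁₀(10^(79.0/10) + 10^(78.4/10) + 10^(74.5/10) + 10^(77.9/10)) = 10·log₁₀(238500000) = 83.8 dB SPL.

83.8 dB SPL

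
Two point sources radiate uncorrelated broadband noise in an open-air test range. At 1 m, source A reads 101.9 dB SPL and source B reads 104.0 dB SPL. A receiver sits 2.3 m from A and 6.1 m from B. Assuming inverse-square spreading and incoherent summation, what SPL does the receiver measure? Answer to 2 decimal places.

95.57 dB SPL

At the listener: L_A = 101.9 − 20·log₁₀(2.3) = 94.665 dB; L_B = 104.0 − 20·log₁₀(6.1) = 88.293 dB.
Combined: 10·log₁₀(10^(94.665/10)+10^(88.293/10)) = 95.57 dB SPL.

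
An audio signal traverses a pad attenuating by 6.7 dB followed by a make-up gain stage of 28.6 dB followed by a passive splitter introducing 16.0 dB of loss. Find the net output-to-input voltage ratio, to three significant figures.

Net gain = (−6.7) + 28.6 + (−16.0) = 5.9 dB.
Voltage ratio = 10^(5.9/20) = 1.97.

1.97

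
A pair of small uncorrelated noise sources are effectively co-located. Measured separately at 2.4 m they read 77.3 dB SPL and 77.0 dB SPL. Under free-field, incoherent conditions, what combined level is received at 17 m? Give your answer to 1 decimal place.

Combined at 2.4 m: 10·log₁₀(10^(77.3/10)+10^(77.0/10)) = 80.16 dB SPL.
Then apply −20·log₁₀(17/2.4) = -17.00 dB → 63.2 dB SPL.

63.2 dB SPL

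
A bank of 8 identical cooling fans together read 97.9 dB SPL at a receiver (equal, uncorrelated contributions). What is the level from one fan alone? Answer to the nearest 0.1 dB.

88.9 dB SPL

8 equal incoherent sources add 10·log₁₀(8) = 9.03 dB over one source.
L_one = 97.9 − 9.03 = 88.9 dB SPL.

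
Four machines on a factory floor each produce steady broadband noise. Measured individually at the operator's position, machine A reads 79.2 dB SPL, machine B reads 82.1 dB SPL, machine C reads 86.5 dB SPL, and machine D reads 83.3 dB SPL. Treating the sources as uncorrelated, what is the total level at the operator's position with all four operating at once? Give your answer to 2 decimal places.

Add the sources as powers (linear), then convert back to dB:
L_total = 10·log₁₀(10^(79.2/10) + 10^(82.1/10) + 10^(86.5/10) + 10^(83.3/10)) = 10·log₁₀(905800000) = 89.57 dB SPL.

89.57 dB SPL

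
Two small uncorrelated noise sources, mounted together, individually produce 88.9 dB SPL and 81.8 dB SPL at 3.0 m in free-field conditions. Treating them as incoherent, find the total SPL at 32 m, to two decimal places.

69.11 dB SPL

Combined at 3.0 m: 10·log₁₀(10^(88.9/10)+10^(81.8/10)) = 89.674 dB SPL.
Then apply −20·log₁₀(32/3.0) = -20.561 dB → 69.11 dB SPL.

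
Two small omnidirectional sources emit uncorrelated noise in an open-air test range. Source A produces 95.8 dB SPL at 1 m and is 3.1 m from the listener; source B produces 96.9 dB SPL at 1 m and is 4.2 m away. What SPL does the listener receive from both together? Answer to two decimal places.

At the listener: L_A = 95.8 − 20·log₁₀(3.1) = 85.973 dB; L_B = 96.9 − 20·log₁₀(4.2) = 84.435 dB.
Combined: 10·log₁₀(10^(85.973/10)+10^(84.435/10)) = 88.28 dB SPL.

88.28 dB SPL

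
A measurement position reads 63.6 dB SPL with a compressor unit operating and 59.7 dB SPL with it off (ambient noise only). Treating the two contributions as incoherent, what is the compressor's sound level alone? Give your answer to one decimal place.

Subtract intensities: L_src = 10·log₁₀(10^(L_total/10) − 10^(L_bg/10)).
L_src = 10·log₁₀(10^(63.6/10) − 10^(59.7/10)) = 10·log₁₀(1358000) = 61.3 dB SPL.

61.3 dB SPL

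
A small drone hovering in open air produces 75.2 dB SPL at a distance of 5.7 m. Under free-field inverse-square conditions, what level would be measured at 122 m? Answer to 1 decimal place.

48.6 dB SPL

Inverse-square spreading gives ΔL = −20·log₁₀(d₂/d₁).
ΔL = −20·log₁₀(122/5.7) = -26.61 dB, so L₂ = 75.2 + (-26.61) = 48.6 dB SPL.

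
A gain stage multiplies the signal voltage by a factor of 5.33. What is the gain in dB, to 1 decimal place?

Voltage is an amplitude quantity, so gain = 20·log₁₀(V_out/V_in).
20·log₁₀(5.33) = 14.5 dB.

14.5 dB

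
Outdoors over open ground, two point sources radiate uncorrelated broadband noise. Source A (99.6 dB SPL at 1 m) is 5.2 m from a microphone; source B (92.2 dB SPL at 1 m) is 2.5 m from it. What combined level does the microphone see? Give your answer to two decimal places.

At the listener: L_A = 99.6 − 20·log₁₀(5.2) = 85.280 dB; L_B = 92.2 − 20·log₁₀(2.5) = 84.241 dB.
Combined: 10·log₁₀(10^(85.280/10)+10^(84.241/10)) = 87.80 dB SPL.

87.80 dB SPL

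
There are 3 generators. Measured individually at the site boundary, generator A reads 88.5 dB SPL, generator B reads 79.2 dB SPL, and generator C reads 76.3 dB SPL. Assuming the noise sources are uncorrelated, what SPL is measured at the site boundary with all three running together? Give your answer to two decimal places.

89.21 dB SPL

Incoherent sources sum as intensities:
L_total = 10·log₁₀(10^(88.5/10) + 10^(79.2/10) + 10^(76.3/10)) = 10·log₁₀(833800000) = 89.21 dB SPL.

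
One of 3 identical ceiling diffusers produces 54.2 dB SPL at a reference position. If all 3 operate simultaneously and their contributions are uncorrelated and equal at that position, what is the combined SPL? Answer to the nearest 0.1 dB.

59.0 dB SPL

3 equal incoherent sources raise the level by 10·log₁₀(3) = 4.77 dB.
L_total = 54.2 + 4.77 = 59.0 dB SPL.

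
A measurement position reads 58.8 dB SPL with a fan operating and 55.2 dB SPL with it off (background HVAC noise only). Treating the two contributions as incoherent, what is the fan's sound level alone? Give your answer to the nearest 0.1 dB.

Remove the background by subtracting linear intensities:
L_src = 10·log₁₀(10^(58.8/10) − 10^(55.2/10)) = 10·log₁₀(427400) = 56.3 dB SPL.

56.3 dB SPL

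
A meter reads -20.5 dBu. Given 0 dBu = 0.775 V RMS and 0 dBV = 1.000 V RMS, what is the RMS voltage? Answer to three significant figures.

V = 0.775 V × 10^(-20.5/20).
= 0.775 × 0.09441 = 0.0732 V.

0.0732 V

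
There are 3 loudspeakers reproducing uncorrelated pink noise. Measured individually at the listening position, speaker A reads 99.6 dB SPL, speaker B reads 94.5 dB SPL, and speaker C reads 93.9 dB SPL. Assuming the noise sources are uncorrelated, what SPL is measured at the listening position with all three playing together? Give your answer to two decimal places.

101.58 dB SPL

Uncorrelated sources add in intensity (power), not in dB.
L_total = 10·log₁₀(10^(99.6/10) + 10^(94.5/10) + 10^(93.9/10)) = 10·log₁₀(14393000000) = 101.58 dB SPL.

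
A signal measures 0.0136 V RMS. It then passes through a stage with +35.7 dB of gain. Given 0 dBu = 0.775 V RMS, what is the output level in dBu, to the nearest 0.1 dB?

Input level: 20·log₁₀(0.0136/0.775) = -35.12 dBu.
Output: -35.12 + 35.7 = +0.6 dBu.

+0.6 dBu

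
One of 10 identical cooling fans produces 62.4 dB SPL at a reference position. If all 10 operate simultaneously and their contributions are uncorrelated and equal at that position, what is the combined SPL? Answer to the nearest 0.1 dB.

72.4 dB SPL

10 equal incoherent sources raise the level by 10·log₁₀(10) = 10.00 dB.
L_total = 62.4 + 10.00 = 72.4 dB SPL.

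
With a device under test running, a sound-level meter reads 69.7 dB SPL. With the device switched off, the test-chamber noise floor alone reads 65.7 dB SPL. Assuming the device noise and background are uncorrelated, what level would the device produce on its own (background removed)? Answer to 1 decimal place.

Subtract intensities: L_src = 10·log₁₀(10^(L_total/10) − 10^(L_bg/10)).
L_src = 10·log₁₀(10^(69.7/10) − 10^(65.7/10)) = 10·log₁₀(5617000) = 67.5 dB SPL.

67.5 dB SPL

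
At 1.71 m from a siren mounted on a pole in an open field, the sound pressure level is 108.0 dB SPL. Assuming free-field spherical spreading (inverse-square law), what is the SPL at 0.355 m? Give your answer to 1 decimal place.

121.7 dB SPL

For a point source in a free field, ΔL = −20·log₁₀(d₂/d₁).
ΔL = −20·log₁₀(0.355/1.71) = 13.66 dB, so L₂ = 108.0 + (13.66) = 121.7 dB SPL.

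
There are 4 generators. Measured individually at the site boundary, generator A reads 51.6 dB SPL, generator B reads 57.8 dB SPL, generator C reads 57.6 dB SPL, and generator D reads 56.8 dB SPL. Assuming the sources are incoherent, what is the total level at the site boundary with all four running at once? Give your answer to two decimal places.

Incoherent sources sum as intensities:
L_total = 10·log₁₀(10^(51.6/10) + 10^(57.8/10) + 10^(57.6/10) + 10^(56.8/10)) = 10·log₁₀(1801000) = 62.56 dB SPL.

62.56 dB SPL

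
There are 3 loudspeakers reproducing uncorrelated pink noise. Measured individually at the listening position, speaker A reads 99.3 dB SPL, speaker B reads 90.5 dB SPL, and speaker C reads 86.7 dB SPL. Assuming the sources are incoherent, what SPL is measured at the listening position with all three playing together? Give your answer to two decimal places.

100.04 dB SPL

Incoherent sources sum as intensities:
L_total = 10·log₁₀(10^(99.3/10) + 10^(90.5/10) + 10^(86.7/10)) = 10·log₁₀(10101000000) = 100.04 dB SPL.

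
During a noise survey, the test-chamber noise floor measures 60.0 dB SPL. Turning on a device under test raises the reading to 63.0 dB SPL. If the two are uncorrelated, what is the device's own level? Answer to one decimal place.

Background correction is a power subtraction:
L_src = 10·log₁₀(10^(63.0/10) − 10^(60.0/10)) = 10·log₁₀(995300) = 60.0 dB SPL.

60.0 dB SPL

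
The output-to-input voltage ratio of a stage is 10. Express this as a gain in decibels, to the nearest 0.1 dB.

Voltage ratio → dB uses the 20·log₁₀ form:
20·log₁₀(10) = 20.0 dB.

20.0 dB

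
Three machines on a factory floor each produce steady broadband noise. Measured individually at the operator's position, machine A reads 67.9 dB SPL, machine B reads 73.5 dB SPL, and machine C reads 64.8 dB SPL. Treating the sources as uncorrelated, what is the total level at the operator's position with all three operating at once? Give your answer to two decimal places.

Incoherent sources sum as intensities:
L_total = 10·log₁₀(10^(67.9/10) + 10^(73.5/10) + 10^(64.8/10)) = 10·log₁₀(31570000) = 74.99 dB SPL.

74.99 dB SPL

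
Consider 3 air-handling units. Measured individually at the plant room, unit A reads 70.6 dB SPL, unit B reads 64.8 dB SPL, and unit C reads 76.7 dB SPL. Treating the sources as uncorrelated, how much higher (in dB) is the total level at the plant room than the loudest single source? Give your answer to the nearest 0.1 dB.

Incoherent sources sum as intensities:
L_total = 10·log₁₀(10^(70.6/10) + 10^(64.8/10) + 10^(76.7/10)) = 77.87 dB SPL.
Excess over the loudest (76.7 dB): 77.87 − 76.7 = 1.2 dB.

1.2 dB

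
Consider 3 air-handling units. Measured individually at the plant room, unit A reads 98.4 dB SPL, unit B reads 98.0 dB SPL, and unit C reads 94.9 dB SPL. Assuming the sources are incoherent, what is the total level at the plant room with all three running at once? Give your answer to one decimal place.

102.1 dB SPL

Incoherent sources sum as intensities:
L_total = 10·log₁₀(10^(98.4/10) + 10^(98.0/10) + 10^(94.9/10)) = 10·log₁₀(16318000000) = 102.1 dB SPL.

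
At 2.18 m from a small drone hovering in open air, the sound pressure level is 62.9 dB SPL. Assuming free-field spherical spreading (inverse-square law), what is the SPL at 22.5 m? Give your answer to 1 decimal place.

42.6 dB SPL

For a point source in a free field, ΔL = −20·log₁₀(d₂/d₁).
ΔL = −20·log₁₀(22.5/2.18) = -20.27 dB, so L₂ = 62.9 + (-20.27) = 42.6 dB SPL.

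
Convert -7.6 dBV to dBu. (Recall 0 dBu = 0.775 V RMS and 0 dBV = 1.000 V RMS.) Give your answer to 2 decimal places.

The offset between the scales is 20·log₁₀(0.775/1.000) = −2.214 dB.
So dBu = -7.6 + 2.214 = -5.39 dBu.

-5.39 dBu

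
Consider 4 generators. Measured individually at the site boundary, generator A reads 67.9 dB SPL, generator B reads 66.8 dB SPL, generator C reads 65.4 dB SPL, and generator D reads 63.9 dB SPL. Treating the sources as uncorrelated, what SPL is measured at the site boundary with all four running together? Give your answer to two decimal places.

Uncorrelated sources add in intensity (power), not in dB.
L_total = 10·log₁₀(10^(67.9/10) + 10^(66.8/10) + 10^(65.4/10) + 10^(63.9/10)) = 10·log₁₀(16870000) = 72.27 dB SPL.

72.27 dB SPL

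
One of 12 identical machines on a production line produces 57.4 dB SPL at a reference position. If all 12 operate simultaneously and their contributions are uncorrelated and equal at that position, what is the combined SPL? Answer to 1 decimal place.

12 equal incoherent sources raise the level by 10·log₁₀(12) = 10.79 dB.
L_total = 57.4 + 10.79 = 68.2 dB SPL.

68.2 dB SPL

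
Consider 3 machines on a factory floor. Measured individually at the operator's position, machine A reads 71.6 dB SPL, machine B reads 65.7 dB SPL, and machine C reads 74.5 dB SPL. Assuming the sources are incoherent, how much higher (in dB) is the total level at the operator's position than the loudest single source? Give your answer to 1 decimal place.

2.2 dB

Add the sources as powers (linear), then convert back to dB:
L_total = 10·log₁₀(10^(71.6/10) + 10^(65.7/10) + 10^(74.5/10)) = 76.66 dB SPL.
Excess over the loudest (74.5 dB): 76.66 − 74.5 = 2.2 dB.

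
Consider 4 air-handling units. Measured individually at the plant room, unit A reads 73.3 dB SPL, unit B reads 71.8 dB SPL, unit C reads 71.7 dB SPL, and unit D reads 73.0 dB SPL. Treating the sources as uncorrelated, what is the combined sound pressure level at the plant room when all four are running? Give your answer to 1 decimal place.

Uncorrelated sources add in intensity (power), not in dB.
L_total = 10·log₁₀(10^(73.3/10) + 10^(71.8/10) + 10^(71.7/10) + 10^(73.0/10)) = 10·log₁₀(71260000) = 78.5 dB SPL.

78.5 dB SPL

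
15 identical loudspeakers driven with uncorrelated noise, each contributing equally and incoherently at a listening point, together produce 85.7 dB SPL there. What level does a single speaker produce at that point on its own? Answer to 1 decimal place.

15 equal incoherent sources add 10·log₁₀(15) = 11.76 dB over one source.
L_one = 85.7 − 11.76 = 73.9 dB SPL.

73.9 dB SPL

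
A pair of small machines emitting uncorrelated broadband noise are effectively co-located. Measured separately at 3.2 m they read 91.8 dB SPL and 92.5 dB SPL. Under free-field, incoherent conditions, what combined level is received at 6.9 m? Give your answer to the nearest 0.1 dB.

88.5 dB SPL

Combined at 3.2 m: 10·log₁₀(10^(91.8/10)+10^(92.5/10)) = 95.17 dB SPL.
Then apply −20·log₁₀(6.9/3.2) = -6.67 dB → 88.5 dB SPL.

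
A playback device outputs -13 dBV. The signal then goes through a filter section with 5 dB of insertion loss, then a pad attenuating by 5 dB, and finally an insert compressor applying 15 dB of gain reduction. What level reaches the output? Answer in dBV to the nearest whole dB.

Cascaded gains and losses add directly in dB.
-13 − 5 − 5 − 15 = -38 dBV.

-38 dBV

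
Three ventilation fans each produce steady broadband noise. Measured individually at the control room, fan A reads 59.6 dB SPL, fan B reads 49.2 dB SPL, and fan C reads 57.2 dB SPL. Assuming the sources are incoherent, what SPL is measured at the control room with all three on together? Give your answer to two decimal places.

Incoherent sources sum as intensities:
L_total = 10·log₁₀(10^(59.6/10) + 10^(49.2/10) + 10^(57.2/10)) = 10·log₁₀(1520000) = 61.82 dB SPL.

61.82 dB SPL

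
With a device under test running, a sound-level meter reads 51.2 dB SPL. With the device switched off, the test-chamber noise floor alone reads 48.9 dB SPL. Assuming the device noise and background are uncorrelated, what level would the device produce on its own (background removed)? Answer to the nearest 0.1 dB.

47.3 dB SPL

Subtract intensities: L_src = 10·log₁₀(10^(L_total/10) − 10^(L_bg/10)).
L_src = 10·log₁₀(10^(51.2/10) − 10^(48.9/10)) = 10·log₁₀(54200) = 47.3 dB SPL.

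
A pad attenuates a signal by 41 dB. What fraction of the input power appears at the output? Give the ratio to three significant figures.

0.0000794

Power ratio = 10^(dB/10).
10^(-41/10) = 10^(-4.100) = 0.0000794.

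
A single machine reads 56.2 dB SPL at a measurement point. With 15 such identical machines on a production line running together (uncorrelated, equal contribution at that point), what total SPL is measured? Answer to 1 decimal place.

68.0 dB SPL

15 equal incoherent sources raise the level by 10·log₁₀(15) = 11.76 dB.
L_total = 56.2 + 11.76 = 68.0 dB SPL.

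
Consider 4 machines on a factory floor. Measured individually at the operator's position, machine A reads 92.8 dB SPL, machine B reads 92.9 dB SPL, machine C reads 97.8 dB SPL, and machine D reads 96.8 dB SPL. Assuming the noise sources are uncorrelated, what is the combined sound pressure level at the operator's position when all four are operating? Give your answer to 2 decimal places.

Incoherent sources sum as intensities:
L_total = 10·log₁₀(10^(92.8/10) + 10^(92.9/10) + 10^(97.8/10) + 10^(96.8/10)) = 10·log₁₀(14667000000) = 101.66 dB SPL.

101.66 dB SPL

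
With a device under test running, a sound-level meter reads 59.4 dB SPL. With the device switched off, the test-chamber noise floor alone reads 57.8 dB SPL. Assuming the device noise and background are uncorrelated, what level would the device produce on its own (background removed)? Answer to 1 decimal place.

Remove the background by subtracting linear intensities:
L_src = 10·log₁₀(10^(59.4/10) − 10^(57.8/10)) = 10·log₁₀(268400) = 54.3 dB SPL.

54.3 dB SPL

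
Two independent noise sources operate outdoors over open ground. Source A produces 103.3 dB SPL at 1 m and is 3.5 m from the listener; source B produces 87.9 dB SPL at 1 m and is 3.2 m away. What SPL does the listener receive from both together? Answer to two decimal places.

At the listener: L_A = 103.3 − 20·log₁₀(3.5) = 92.419 dB; L_B = 87.9 − 20·log₁₀(3.2) = 77.797 dB.
Combined: 10·log₁₀(10^(92.419/10)+10^(77.797/10)) = 92.57 dB SPL.

92.57 dB SPL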